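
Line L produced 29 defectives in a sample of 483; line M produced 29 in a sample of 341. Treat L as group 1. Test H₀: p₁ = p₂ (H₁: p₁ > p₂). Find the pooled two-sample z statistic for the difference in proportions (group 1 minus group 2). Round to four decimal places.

p̂₁ = 29/483 ≈ 0.060041, p̂₂ = 29/341 ≈ 0.085044.
Pooled p̂ = (29+29)/(483+341) = 58/824 = 0.070388.
SE = √(0.0654338 × 0.00500294) = 0.018093.
z = (0.060041 − 0.085044)/0.018093 = -0.025003/0.018093 = -1.3819.

z = -1.3819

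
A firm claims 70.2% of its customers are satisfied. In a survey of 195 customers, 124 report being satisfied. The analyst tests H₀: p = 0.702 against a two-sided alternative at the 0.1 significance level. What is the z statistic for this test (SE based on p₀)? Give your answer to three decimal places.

p̂ = 124/195 = 0.63590.
Standard error under H₀: √(0.702×0.298/195) = 0.03275.
z = (0.63590 − 0.702)/0.03275 = -0.06610/0.03275 = -2.018.
p-value = 2·P(Z > 2.018) ≈ 0.0436. With α = 0.1, reject H₀.

z = -2.018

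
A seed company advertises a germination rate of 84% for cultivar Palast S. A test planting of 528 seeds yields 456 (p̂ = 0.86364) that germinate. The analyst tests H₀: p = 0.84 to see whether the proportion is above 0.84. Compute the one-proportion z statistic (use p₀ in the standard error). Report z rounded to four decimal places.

p̂ = 456/528 = 0.863636.
Under H₀, SE = √(0.84·0.16/528) = √(0.000254545) = 0.015954.
z = (0.863636 − 0.84)/0.015954 = 0.023636/0.015954 = 1.4815.
p-value = P(Z > 1.481) ≈ 0.0692.

z = 1.4815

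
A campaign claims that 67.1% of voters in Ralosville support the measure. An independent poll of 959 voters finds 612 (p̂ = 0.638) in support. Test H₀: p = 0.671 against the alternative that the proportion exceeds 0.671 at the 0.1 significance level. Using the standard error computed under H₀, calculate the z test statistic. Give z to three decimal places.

p̂ = 612/959 = 0.638165.
Standard error under H₀: √(0.671×0.329/959) = 0.015172.
z = (0.638165 − 0.671)/0.015172 = -0.032835/0.015172 = -2.164.
p-value = P(Z > -2.164) ≈ 0.9848; since p > α = 0.1, fail to reject H₀.

z = -2.164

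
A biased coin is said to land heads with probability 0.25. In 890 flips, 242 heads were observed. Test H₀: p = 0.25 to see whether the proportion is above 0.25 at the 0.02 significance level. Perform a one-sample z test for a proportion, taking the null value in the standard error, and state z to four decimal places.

z = 1.5095

p̂ = 242/890 ≈ 0.271910.
Standard error under H₀: √(0.25×0.75/890) = 0.014515.
z = (0.271910 − 0.25)/0.014515 = 0.021910/0.014515 = 1.5095.
p-value = P(Z > 1.510) ≈ 0.0656, so at α = 0.02 we fail to reject H₀.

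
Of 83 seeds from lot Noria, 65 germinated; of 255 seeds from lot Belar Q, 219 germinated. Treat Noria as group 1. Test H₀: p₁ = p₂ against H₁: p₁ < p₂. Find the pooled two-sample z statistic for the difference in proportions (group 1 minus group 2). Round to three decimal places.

p̂₁ = 65/83 = 0.78313, p̂₂ = 219/255 = 0.85882.
Pooled p̂ = (65+219)/(83+255) = 284/338 = 0.84024.
SE = √(0.134239 × 0.0159698) = 0.04630.
z = (0.78313 − 0.85882)/0.04630 = -0.07569/0.04630 = -1.635.
p-value = P(Z < -1.635) ≈ 0.0510.

z = -1.635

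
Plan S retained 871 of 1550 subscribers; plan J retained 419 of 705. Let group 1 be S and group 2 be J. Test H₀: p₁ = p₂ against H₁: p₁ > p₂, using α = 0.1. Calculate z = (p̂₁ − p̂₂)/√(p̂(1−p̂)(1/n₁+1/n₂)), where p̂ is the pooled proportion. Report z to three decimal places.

p̂₁ = 871/1550 = 0.56194, p̂₂ = 419/705 = 0.59433.
Pooled p̂ = (871+419)/(1550+705) = 1290/2255 = 0.57206.
SE = √(0.244807 × 0.0020636) = 0.02248.
z = (0.56194 − 0.59433)/0.02248 = -0.03239/0.02248 = -1.441.
p-value = P(Z > -1.441) ≈ 0.9252; since p > α = 0.1, fail to reject H₀.

z = -1.441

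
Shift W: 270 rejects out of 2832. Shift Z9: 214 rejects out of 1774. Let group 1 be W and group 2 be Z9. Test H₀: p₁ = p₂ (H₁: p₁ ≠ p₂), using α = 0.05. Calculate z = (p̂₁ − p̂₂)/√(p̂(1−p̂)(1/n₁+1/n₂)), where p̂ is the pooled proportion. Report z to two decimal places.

z = -2.72

p̂₁ = 270/2832 = 0.0953, p̂₂ = 214/1774 = 0.1206.
Pooled p̂ = (270+214)/(2832+1774) = 484/4606 = 0.1051.
SE = √(p̂(1−p̂)(1/n₁+1/n₂)) = √(0.1051·0.8949·0.000916805) = √(8.62149e-05) = 0.0093.
z = (0.0953 − 0.1206)/0.0093 = -0.0253/0.0093 = -2.72.
Two-sided p-value ≈ 2·Φ(−2.724) = 0.0065. With α = 0.05, reject H₀.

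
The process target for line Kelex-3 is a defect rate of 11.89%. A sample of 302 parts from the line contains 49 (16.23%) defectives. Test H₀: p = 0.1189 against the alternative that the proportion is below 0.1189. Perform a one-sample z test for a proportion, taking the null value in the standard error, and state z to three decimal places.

z = 2.328

p̂ = 49/302 ≈ 0.162252.
Under H₀, SE = √(0.1189·0.8811/302) = √(0.000346897) = 0.018625.
z = (0.162252 − 0.1189)/0.018625 = 0.043352/0.018625 = 2.328.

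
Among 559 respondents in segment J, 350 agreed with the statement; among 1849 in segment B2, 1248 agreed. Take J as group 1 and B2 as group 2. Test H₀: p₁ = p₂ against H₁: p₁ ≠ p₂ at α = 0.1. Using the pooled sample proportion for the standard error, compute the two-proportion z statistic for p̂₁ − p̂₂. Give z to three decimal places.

p̂₁ = 350/559 ≈ 0.62612, p̂₂ = 1248/1849 ≈ 0.67496.
Pooled p̂ = (350+1248)/(559+1849) = 1598/2408 = 0.66362.
SE = √(p̂(1−p̂)(1/n₁+1/n₂)) = √(0.66362·0.33638·0.00232974) = √(0.000520064) = 0.02280.
z = (0.62612 − 0.67496)/0.02280 = -0.04884/0.02280 = -2.142.
p-value = 2·P(Z > 2.142) ≈ 0.0322, so at α = 0.1 we reject H₀.

z = -2.142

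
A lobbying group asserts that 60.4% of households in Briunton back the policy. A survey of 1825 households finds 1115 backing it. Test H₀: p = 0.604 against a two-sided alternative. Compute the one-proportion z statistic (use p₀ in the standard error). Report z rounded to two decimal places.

p̂ = 1115/1825 ≈ 0.6110.
Standard error under H₀: √(0.604×0.396/1825) = 0.0114.
z = (0.6110 − 0.604)/0.0114 = 0.0070/0.0114 = 0.61.
Two-sided p-value ≈ 2·Φ(−0.608) = 0.5433.

z = 0.61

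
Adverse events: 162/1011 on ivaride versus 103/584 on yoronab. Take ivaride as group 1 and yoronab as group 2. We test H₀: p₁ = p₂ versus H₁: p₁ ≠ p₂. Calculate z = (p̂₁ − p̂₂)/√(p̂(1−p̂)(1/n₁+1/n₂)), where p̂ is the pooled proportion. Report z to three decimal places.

p̂₁ = 162/1011 ≈ 0.16024, p̂₂ = 103/584 ≈ 0.17637.
Pooled p̂ = (162+103)/(1011+584) = 265/1595 = 0.16614.
SE = √(p̂(1−p̂)(1/n₁+1/n₂)) = √(0.16614·0.83386·0.00270145) = √(0.000374259) = 0.01935.
z = (0.16024 − 0.17637)/0.01935 = -0.01613/0.01935 = -0.834.
Two-sided p-value ≈ 2·Φ(−0.834) = 0.4043.

z = -0.834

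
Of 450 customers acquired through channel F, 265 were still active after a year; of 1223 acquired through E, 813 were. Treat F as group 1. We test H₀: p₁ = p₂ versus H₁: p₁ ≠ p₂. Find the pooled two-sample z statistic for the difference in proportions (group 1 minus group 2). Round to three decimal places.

p̂₁ = 265/450 ≈ 0.58889, p̂₂ = 813/1223 ≈ 0.66476.
Pooled p̂ = (265+813)/(450+1223) = 1078/1673 = 0.64435.
SE = √(0.229163 × 0.00303988) = 0.02639.
z = (0.58889 − 0.66476)/0.02639 = -0.07587/0.02639 = -2.875.

z = -2.875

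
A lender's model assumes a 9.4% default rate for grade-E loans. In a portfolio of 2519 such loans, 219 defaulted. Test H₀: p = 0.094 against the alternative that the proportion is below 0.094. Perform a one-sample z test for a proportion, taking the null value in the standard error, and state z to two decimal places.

p̂ = 219/2519 = 0.086939.
Under H₀, SE = √(0.094·0.906/2519) = √(3.38087e-05) = 0.005815.
z = (0.086939 − 0.094)/0.005815 = -0.007061/0.005815 = -1.21.
p-value = P(Z < -1.214) ≈ 0.1123.

z = -1.21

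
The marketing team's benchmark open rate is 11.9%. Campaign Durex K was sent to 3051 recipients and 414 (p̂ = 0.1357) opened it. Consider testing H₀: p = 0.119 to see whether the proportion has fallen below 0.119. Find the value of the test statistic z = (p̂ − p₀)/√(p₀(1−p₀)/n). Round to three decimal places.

p̂ = 414/3051 = 0.13569.
Standard error under H₀: √(0.119×0.881/3051) = 0.00586.
z = (0.13569 − 0.119)/0.00586 = 0.01669/0.00586 = 2.848.

z = 2.848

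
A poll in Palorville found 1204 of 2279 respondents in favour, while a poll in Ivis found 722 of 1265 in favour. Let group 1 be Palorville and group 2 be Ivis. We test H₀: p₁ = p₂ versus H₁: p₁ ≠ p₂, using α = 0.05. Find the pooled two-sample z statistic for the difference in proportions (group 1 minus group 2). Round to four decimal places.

p̂₁ = 1204/2279 = 0.5283019, p̂₂ = 722/1265 = 0.5707510.
Pooled p̂ = (1204+722)/(2279+1265) = 1926/3544 = 0.5434537.
SE = √(p̂(1−p̂)(1/n₁+1/n₂)) = √(0.5434537·0.4565463·0.0012293) = √(0.000305004) = 0.0174644.
z = (0.5283019 − 0.5707510)/0.0174644 = -0.0424491/0.0174644 = -2.4306.
Two-sided p-value ≈ 2·Φ(−2.431) = 0.0151; since p < α = 0.05, reject H₀.

z = -2.4306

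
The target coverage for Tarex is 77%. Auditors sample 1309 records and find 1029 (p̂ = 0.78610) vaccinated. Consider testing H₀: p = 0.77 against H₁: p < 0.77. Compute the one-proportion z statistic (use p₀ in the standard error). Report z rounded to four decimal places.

z = 1.3838

p̂ = 1029/1309 = 0.786096.
Standard error under H₀: √(0.77×0.23/1309) = 0.011632.
z = (0.786096 − 0.77)/0.011632 = 0.016096/0.011632 = 1.3838.
p-value = P(Z < 1.384) ≈ 0.9168.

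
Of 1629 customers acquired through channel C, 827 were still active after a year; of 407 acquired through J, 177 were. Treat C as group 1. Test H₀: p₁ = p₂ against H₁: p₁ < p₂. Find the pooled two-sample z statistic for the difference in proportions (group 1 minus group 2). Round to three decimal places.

p̂₁ = 827/1629 ≈ 0.507673, p̂₂ = 177/407 ≈ 0.434889.
Pooled p̂ = (827+177)/(1629+407) = 1004/2036 = 0.493124.
SE = √(0.249953 × 0.00307088) = 0.027705.
z = (0.507673 − 0.434889)/0.027705 = 0.072784/0.027705 = 2.627.

z = 2.627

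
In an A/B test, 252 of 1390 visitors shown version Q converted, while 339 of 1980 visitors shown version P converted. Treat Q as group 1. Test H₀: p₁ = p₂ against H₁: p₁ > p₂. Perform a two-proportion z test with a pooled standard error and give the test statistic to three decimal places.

z = 0.758

p̂₁ = 252/1390 ≈ 0.181295, p̂₂ = 339/1980 ≈ 0.171212.
Pooled p̂ = (252+339)/(1390+1980) = 591/3370 = 0.175371.
SE = √(p̂(1−p̂)(1/n₁+1/n₂)) = √(0.175371·0.824629·0.00122447) = √(0.000177079) = 0.013307.
z = (0.181295 − 0.171212)/0.013307 = 0.010083/0.013307 = 0.758.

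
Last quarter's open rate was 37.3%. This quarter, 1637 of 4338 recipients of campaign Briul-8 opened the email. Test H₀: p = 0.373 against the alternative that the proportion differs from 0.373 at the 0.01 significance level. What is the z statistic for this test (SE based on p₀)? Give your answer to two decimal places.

p̂ = 1637/4338 = 0.37736.
Under H₀, SE = √(0.373·0.627/4338) = √(5.39122e-05) = 0.00734.
z = (0.37736 − 0.373)/0.00734 = 0.00436/0.00734 = 0.59.
p-value = 2·P(Z > 0.594) ≈ 0.5524, so at α = 0.01 we fail to reject H₀.

z = 0.59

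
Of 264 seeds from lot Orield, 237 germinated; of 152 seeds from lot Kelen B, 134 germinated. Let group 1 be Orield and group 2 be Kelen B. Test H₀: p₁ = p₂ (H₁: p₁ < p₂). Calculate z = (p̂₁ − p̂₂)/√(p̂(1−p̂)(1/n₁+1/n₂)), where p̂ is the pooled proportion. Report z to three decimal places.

p̂₁ = 237/264 ≈ 0.89773, p̂₂ = 134/152 ≈ 0.88158.
Pooled p̂ = (237+134)/(264+152) = 371/416 = 0.89183.
SE = √(0.0964717 × 0.0103668) = 0.03162.
z = (0.89773 − 0.88158)/0.03162 = 0.01615/0.03162 = 0.511.
p-value = P(Z < 0.511) ≈ 0.6952.

z = 0.511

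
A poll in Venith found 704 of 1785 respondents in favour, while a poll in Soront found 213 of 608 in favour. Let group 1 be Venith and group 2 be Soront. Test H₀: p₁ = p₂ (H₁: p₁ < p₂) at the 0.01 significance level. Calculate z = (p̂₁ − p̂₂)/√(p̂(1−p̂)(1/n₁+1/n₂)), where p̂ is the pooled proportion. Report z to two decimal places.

p̂₁ = 704/1785 = 0.3944, p̂₂ = 213/608 = 0.3503.
Pooled p̂ = (704+213)/(1785+608) = 917/2393 = 0.3832.
SE = √(p̂(1−p̂)(1/n₁+1/n₂)) = √(0.3832·0.6168·0.00220496) = √(0.00052116) = 0.0228.
z = (0.3944 − 0.3503)/0.0228 = 0.0441/0.0228 = 1.93.
p-value = P(Z < 1.930) ≈ 0.9732; since p > α = 0.01, fail to reject H₀.

z = 1.93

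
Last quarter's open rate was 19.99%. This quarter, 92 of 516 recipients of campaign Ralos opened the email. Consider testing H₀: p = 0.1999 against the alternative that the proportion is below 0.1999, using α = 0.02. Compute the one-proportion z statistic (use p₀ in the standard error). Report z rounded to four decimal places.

p̂ = 92/516 = 0.1782946.
Standard error under H₀: √(0.1999×0.8001/516) = 0.0176057.
z = (0.1782946 − 0.1999)/0.0176057 = -0.0216054/0.0176057 = -1.2272.
p-value = P(Z < -1.227) ≈ 0.1099. With α = 0.02, fail to reject H₀.

z = -1.2272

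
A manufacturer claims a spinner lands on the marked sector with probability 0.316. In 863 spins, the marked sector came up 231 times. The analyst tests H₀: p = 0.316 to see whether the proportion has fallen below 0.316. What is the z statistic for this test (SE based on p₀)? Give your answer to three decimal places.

z = -3.054

p̂ = 231/863 ≈ 0.267671.
SE = √(p₀(1−p₀)/n) = √(0.21614/863) = 0.015826.
z = (0.267671 − 0.316)/0.015826 = -0.048329/0.015826 = -3.054.
p-value = P(Z < -3.054) ≈ 0.0011.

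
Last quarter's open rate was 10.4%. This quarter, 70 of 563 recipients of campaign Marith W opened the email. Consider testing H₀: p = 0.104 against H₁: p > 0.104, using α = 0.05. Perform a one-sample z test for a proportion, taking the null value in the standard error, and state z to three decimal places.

p̂ = 70/563 ≈ 0.124334.
Standard error under H₀: √(0.104×0.896/563) = 0.012865.
z = (0.124334 − 0.104)/0.012865 = 0.020334/0.012865 = 1.581.
p-value = P(Z > 1.581) ≈ 0.0570, so at α = 0.05 we fail to reject H₀.

z = 1.581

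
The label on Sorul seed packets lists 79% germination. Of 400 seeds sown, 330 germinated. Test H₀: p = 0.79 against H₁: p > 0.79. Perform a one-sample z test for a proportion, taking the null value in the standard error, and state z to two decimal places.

p̂ = 330/400 ≈ 0.8250.
Standard error under H₀: √(0.79×0.21/400) = 0.0204.
z = (0.8250 − 0.79)/0.0204 = 0.0350/0.0204 = 1.72.
p-value = P(Z > 1.719) ≈ 0.0428.

z = 1.72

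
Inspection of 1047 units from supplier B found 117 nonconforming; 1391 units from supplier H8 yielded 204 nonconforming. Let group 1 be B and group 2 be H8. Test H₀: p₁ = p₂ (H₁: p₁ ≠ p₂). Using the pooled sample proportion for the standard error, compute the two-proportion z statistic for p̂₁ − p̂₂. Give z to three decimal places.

p̂₁ = 117/1047 ≈ 0.111748, p̂₂ = 204/1391 ≈ 0.146657.
Pooled p̂ = (117+204)/(1047+1391) = 321/2438 = 0.131665.
SE = √(p̂(1−p̂)(1/n₁+1/n₂)) = √(0.131665·0.868335·0.00167402) = √(0.00019139) = 0.013834.
z = (0.111748 − 0.146657)/0.013834 = -0.034909/0.013834 = -2.523.
p-value = 2·P(Z > 2.523) ≈ 0.0116.

z = -2.523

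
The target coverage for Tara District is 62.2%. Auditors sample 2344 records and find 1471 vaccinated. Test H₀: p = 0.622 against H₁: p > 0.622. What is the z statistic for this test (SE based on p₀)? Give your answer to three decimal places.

p̂ = 1471/2344 ≈ 0.62756.
Standard error under H₀: √(0.622×0.378/2344) = 0.01002.
z = (0.62756 − 0.622)/0.01002 = 0.00556/0.01002 = 0.555.
p-value = P(Z > 0.555) ≈ 0.2894.

z = 0.555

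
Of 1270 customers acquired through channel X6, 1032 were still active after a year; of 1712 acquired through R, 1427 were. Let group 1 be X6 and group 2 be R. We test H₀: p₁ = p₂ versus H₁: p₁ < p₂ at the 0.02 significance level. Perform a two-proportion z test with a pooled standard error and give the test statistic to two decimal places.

z = -1.49

p̂₁ = 1032/1270 = 0.81260, p̂₂ = 1427/1712 = 0.83353.
Pooled p̂ = (1032+1427)/(1270+1712) = 2459/2982 = 0.82461.
SE = √(p̂(1−p̂)(1/n₁+1/n₂)) = √(0.82461·0.17539·0.00137151) = √(0.000198356) = 0.01408.
z = (0.81260 − 0.83353)/0.01408 = -0.02093/0.01408 = -1.49.
p-value = P(Z < -1.486) ≈ 0.0686, so at α = 0.02 we fail to reject H₀.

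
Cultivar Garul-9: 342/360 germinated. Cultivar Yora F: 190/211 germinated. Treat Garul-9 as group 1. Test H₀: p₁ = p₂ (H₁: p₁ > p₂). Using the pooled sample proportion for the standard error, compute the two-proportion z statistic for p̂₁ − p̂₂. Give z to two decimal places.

z = 2.26

p̂₁ = 342/360 = 0.9500, p̂₂ = 190/211 = 0.9005.
Pooled p̂ = (342+190)/(360+211) = 532/571 = 0.9317.
SE = √(0.0636362 × 0.00751711) = 0.0219.
z = (0.9500 − 0.9005)/0.0219 = 0.0495/0.0219 = 2.26.
p-value = P(Z > 2.264) ≈ 0.0118.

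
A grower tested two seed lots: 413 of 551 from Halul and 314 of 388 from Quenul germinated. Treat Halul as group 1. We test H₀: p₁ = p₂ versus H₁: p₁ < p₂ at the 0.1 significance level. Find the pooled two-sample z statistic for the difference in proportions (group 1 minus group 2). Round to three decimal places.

p̂₁ = 413/551 ≈ 0.74955, p̂₂ = 314/388 ≈ 0.80928.
Pooled p̂ = (413+314)/(551+388) = 727/939 = 0.77423.
SE = √(0.174799 × 0.0043922) = 0.02771.
z = (0.74955 − 0.80928)/0.02771 = -0.05973/0.02771 = -2.156.
p-value = P(Z < -2.156) ≈ 0.0156; since p < α = 0.1, reject H₀.

z = -2.156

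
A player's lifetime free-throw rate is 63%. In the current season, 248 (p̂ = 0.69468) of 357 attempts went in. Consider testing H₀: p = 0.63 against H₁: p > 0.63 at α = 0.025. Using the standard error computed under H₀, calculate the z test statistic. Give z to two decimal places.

z = 2.53

p̂ = 248/357 = 0.6947.
Standard error under H₀: √(0.63×0.37/357) = 0.0256.
z = (0.6947 − 0.63)/0.0256 = 0.0647/0.0256 = 2.53.
p-value = P(Z > 2.531) ≈ 0.0057. With α = 0.025, reject H₀.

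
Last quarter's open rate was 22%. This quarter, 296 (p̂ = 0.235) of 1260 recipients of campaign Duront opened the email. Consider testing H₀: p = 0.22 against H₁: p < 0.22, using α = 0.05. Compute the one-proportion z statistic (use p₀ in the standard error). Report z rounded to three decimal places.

p̂ = 296/1260 ≈ 0.234921.
Standard error under H₀: √(0.22×0.78/1260) = 0.011670.
z = (0.234921 − 0.22)/0.011670 = 0.014921/0.011670 = 1.279.
p-value = P(Z < 1.279) ≈ 0.8995, so at α = 0.05 we fail to reject H₀.

z = 1.279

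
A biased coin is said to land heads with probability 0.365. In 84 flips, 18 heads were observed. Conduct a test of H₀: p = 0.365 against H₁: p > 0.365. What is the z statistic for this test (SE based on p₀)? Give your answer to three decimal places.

z = -2.869

p̂ = 18/84 = 0.21429.
Under H₀, SE = √(0.365·0.635/84) = √(0.00275923) = 0.05253.
z = (0.21429 − 0.365)/0.05253 = -0.15071/0.05253 = -2.869.
p-value = P(Z > -2.869) ≈ 0.9979.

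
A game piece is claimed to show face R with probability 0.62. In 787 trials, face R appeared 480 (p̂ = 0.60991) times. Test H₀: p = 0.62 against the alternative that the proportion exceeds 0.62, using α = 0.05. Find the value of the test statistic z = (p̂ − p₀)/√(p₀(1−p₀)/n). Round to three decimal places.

z = -0.583

p̂ = 480/787 = 0.60991.
Under H₀, SE = √(0.62·0.38/787) = √(0.000299365) = 0.01730.
z = (0.60991 − 0.62)/0.01730 = -0.01009/0.01730 = -0.583.
p-value = P(Z > -0.583) ≈ 0.7201, so at α = 0.05 we fail to reject H₀.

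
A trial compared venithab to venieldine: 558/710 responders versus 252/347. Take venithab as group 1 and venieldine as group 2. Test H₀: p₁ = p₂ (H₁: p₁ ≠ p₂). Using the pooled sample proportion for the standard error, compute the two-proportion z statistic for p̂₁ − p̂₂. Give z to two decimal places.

p̂₁ = 558/710 ≈ 0.78592, p̂₂ = 252/347 ≈ 0.72622.
Pooled p̂ = (558+252)/(710+347) = 810/1057 = 0.76632.
SE = √(0.179074 × 0.0042903) = 0.02772.
z = (0.78592 − 0.72622)/0.02772 = 0.05970/0.02772 = 2.15.
p-value = 2·P(Z > 2.154) ≈ 0.0313.

z = 2.15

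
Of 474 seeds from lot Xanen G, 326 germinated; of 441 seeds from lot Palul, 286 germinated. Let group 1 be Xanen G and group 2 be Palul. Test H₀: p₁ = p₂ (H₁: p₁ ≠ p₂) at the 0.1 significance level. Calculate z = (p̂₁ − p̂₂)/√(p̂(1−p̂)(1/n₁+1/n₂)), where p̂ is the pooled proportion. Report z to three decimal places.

z = 1.260

p̂₁ = 326/474 = 0.68776, p̂₂ = 286/441 = 0.64853.
Pooled p̂ = (326+286)/(474+441) = 612/915 = 0.66885.
SE = √(0.221489 × 0.00437728) = 0.03114.
z = (0.68776 − 0.64853)/0.03114 = 0.03923/0.03114 = 1.260.
p-value = 2·P(Z > 1.260) ≈ 0.2076; since p > α = 0.1, fail to reject H₀.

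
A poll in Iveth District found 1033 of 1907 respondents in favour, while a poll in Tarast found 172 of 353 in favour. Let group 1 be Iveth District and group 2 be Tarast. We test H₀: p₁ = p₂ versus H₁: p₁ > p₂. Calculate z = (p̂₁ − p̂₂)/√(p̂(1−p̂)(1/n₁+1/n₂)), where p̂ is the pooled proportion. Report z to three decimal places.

p̂₁ = 1033/1907 = 0.54169, p̂₂ = 172/353 = 0.48725.
Pooled p̂ = (1033+172)/(1907+353) = 1205/2260 = 0.53319.
SE = √(0.248899 × 0.00335725) = 0.02891.
z = (0.54169 − 0.48725)/0.02891 = 0.05444/0.02891 = 1.883.
p-value = P(Z > 1.883) ≈ 0.0298.

z = 1.883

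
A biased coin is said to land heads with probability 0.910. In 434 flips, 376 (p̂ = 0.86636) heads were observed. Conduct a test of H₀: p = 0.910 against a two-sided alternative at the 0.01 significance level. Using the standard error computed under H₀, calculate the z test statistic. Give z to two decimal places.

p̂ = 376/434 ≈ 0.8664.
Under H₀, SE = √(0.91·0.09/434) = √(0.00018871) = 0.0137.
z = (0.8664 − 0.91)/0.0137 = -0.0436/0.0137 = -3.18.
Two-sided p-value ≈ 2·Φ(−3.177) = 0.0015, so at α = 0.01 we reject H₀.

z = -3.18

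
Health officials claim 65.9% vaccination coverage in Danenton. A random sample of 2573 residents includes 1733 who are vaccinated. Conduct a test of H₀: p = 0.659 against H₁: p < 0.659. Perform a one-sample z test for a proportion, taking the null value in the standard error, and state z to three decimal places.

p̂ = 1733/2573 ≈ 0.673533.
Standard error under H₀: √(0.659×0.341/2573) = 0.009345.
z = (0.673533 − 0.659)/0.009345 = 0.014533/0.009345 = 1.555.
p-value = P(Z < 1.555) ≈ 0.9400.

z = 1.555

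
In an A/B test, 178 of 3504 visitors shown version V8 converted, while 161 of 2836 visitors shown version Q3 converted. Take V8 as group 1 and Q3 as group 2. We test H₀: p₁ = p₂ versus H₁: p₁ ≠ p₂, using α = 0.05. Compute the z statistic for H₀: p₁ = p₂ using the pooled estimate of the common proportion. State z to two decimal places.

p̂₁ = 178/3504 = 0.0508, p̂₂ = 161/2836 = 0.0568.
Pooled p̂ = (178+161)/(3504+2836) = 339/6340 = 0.0535.
SE = √(p̂(1−p̂)(1/n₁+1/n₂)) = √(0.0535·0.9465·0.000637997) = √(3.22897e-05) = 0.0057.
z = (0.0508 − 0.0568)/0.0057 = -0.0060/0.0057 = -1.05.
Two-sided p-value ≈ 2·Φ(−1.051) = 0.2934, so at α = 0.05 we fail to reject H₀.

z = -1.05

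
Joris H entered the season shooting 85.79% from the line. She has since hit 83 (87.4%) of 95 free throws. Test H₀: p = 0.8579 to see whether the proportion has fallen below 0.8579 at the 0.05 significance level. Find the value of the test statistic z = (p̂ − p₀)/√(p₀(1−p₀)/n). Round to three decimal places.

z = 0.441

p̂ = 83/95 = 0.87368.
Standard error under H₀: √(0.8579×0.1421/95) = 0.03582.
z = (0.87368 − 0.8579)/0.03582 = 0.01578/0.03582 = 0.441.
p-value = P(Z < 0.441) ≈ 0.6703. With α = 0.05, fail to reject H₀.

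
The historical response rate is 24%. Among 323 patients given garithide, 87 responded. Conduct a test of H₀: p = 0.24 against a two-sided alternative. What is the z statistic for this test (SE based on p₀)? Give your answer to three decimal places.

p̂ = 87/323 ≈ 0.26935.
SE = √(p₀(1−p₀)/n) = √(0.1824/323) = 0.02376.
z = (0.26935 − 0.24)/0.02376 = 0.02935/0.02376 = 1.235.
Two-sided p-value ≈ 2·Φ(−1.235) = 0.2168.

z = 1.235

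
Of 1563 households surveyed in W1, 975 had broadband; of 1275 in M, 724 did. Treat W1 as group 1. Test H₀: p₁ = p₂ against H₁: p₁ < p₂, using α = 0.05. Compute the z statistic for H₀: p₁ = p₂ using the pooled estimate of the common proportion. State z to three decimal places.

p̂₁ = 975/1563 ≈ 0.62380, p̂₂ = 724/1275 ≈ 0.56784.
Pooled p̂ = (975+724)/(1563+1275) = 1699/2838 = 0.59866.
SE = √(p̂(1−p̂)(1/n₁+1/n₂)) = √(0.59866·0.40134·0.00142411) = √(0.000342165) = 0.01850.
z = (0.62380 − 0.56784)/0.01850 = 0.05596/0.01850 = 3.025.
p-value = P(Z < 3.025) ≈ 0.9988. With α = 0.05, fail to reject H₀.

z = 3.025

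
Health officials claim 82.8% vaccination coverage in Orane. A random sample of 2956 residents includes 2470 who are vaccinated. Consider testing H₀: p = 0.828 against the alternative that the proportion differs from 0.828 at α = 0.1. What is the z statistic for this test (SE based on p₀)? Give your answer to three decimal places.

z = 1.093

p̂ = 2470/2956 = 0.835589.
Standard error under H₀: √(0.828×0.172/2956) = 0.006941.
z = (0.835589 − 0.828)/0.006941 = 0.007589/0.006941 = 1.093.
Two-sided p-value ≈ 2·Φ(−1.093) = 0.2743, so at α = 0.1 we fail to reject H₀.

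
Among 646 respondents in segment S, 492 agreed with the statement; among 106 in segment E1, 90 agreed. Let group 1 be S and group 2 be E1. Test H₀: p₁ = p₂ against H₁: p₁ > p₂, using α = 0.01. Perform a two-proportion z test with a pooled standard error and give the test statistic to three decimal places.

z = -1.995

p̂₁ = 492/646 = 0.76161, p̂₂ = 90/106 = 0.84906.
Pooled p̂ = (492+90)/(646+106) = 582/752 = 0.77394.
SE = √(p̂(1−p̂)(1/n₁+1/n₂)) = √(0.77394·0.22606·0.0109819) = √(0.00192139) = 0.04383.
z = (0.76161 − 0.84906)/0.04383 = -0.08745/0.04383 = -1.995.
p-value = P(Z > -1.995) ≈ 0.9770, so at α = 0.01 we fail to reject H₀.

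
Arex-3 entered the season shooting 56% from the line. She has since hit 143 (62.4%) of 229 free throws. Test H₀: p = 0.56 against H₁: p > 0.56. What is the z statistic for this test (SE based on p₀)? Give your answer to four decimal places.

p̂ = 143/229 = 0.624454.
Under H₀, SE = √(0.56·0.44/229) = √(0.00107598) = 0.032802.
z = (0.624454 − 0.56)/0.032802 = 0.064454/0.032802 = 1.9649.
p-value = P(Z > 1.965) ≈ 0.0247.

z = 1.9649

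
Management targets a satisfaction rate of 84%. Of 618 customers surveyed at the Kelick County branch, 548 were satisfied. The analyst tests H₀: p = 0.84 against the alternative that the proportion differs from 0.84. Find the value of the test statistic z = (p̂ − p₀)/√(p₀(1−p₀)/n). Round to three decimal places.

p̂ = 548/618 = 0.886731.
Standard error under H₀: √(0.84×0.16/618) = 0.014747.
z = (0.886731 − 0.84)/0.014747 = 0.046731/0.014747 = 3.169.
p-value = 2·P(Z > 3.169) ≈ 0.0015.

z = 3.169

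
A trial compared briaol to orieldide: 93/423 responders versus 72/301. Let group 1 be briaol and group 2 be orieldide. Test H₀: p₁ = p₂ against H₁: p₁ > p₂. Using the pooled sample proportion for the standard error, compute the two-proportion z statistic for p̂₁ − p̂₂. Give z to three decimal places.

p̂₁ = 93/423 ≈ 0.219858, p̂₂ = 72/301 ≈ 0.239203.
Pooled p̂ = (93+72)/(423+301) = 165/724 = 0.227901.
SE = √(p̂(1−p̂)(1/n₁+1/n₂)) = √(0.227901·0.772099·0.00568633) = √(0.00100058) = 0.031632.
z = (0.219858 − 0.239203)/0.031632 = -0.019345/0.031632 = -0.612.

z = -0.612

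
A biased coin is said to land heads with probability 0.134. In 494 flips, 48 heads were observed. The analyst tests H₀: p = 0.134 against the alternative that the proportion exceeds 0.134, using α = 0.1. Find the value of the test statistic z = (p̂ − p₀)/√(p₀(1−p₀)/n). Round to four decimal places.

z = -2.4033

p̂ = 48/494 ≈ 0.0971660.
SE = √(p₀(1−p₀)/n) = √(0.11604/494) = 0.0153267.
z = (0.0971660 − 0.134)/0.0153267 = -0.0368340/0.0153267 = -2.4033.
p-value = P(Z > -2.403) ≈ 0.9919. With α = 0.1, fail to reject H₀.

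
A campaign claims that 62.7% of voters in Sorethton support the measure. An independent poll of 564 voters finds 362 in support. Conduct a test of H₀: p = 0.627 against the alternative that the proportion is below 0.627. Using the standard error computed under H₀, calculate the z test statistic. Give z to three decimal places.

z = 0.729

p̂ = 362/564 ≈ 0.64184.
Standard error under H₀: √(0.627×0.373/564) = 0.02036.
z = (0.64184 − 0.627)/0.02036 = 0.01484/0.02036 = 0.729.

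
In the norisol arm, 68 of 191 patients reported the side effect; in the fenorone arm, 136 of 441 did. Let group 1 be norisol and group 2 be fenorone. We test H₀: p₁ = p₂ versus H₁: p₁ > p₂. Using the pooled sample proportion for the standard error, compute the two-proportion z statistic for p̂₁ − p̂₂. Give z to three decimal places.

p̂₁ = 68/191 ≈ 0.35602, p̂₂ = 136/441 ≈ 0.30839.
Pooled p̂ = (68+136)/(191+441) = 204/632 = 0.32278.
SE = √(p̂(1−p̂)(1/n₁+1/n₂)) = √(0.32278·0.67722·0.00750318) = √(0.00164016) = 0.04050.
z = (0.35602 − 0.30839)/0.04050 = 0.04763/0.04050 = 1.176.

z = 1.176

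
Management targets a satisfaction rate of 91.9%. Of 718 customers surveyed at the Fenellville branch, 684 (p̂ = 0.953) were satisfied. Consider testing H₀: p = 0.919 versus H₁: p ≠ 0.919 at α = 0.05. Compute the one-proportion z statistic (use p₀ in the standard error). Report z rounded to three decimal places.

p̂ = 684/718 = 0.952646.
SE = √(p₀(1−p₀)/n) = √(0.074439/718) = 0.010182.
z = (0.952646 − 0.919)/0.010182 = 0.033646/0.010182 = 3.304.
Two-sided p-value ≈ 2·Φ(−3.304) = 0.0010. With α = 0.05, reject H₀.

z = 3.304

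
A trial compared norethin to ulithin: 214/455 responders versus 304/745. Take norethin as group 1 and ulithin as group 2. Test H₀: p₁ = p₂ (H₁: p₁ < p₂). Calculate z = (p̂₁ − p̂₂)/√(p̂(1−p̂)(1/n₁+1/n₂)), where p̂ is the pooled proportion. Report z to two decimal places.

z = 2.11

p̂₁ = 214/455 = 0.4703, p̂₂ = 304/745 = 0.4081.
Pooled p̂ = (214+304)/(455+745) = 518/1200 = 0.4317.
SE = √(p̂(1−p̂)(1/n₁+1/n₂)) = √(0.4317·0.5683·0.00354008) = √(0.000868491) = 0.0295.
z = (0.4703 − 0.4081)/0.0295 = 0.0622/0.0295 = 2.11.
p-value = P(Z < 2.113) ≈ 0.9827.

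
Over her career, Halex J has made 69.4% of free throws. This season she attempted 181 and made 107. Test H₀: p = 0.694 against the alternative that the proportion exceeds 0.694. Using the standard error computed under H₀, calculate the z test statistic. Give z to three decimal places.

p̂ = 107/181 ≈ 0.591160.
Standard error under H₀: √(0.694×0.306/181) = 0.034253.
z = (0.591160 − 0.694)/0.034253 = -0.102840/0.034253 = -3.002.
p-value = P(Z > -3.002) ≈ 0.9987.

z = -3.002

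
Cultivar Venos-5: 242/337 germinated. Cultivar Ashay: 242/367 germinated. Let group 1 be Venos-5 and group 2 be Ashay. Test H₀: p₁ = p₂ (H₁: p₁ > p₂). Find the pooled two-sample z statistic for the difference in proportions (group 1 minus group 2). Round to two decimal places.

p̂₁ = 242/337 ≈ 0.7181, p̂₂ = 242/367 ≈ 0.6594.
Pooled p̂ = (242+242)/(337+367) = 484/704 = 0.6875.
SE = √(p̂(1−p̂)(1/n₁+1/n₂)) = √(0.6875·0.3125·0.00569215) = √(0.00122292) = 0.0350.
z = (0.7181 − 0.6594)/0.0350 = 0.0587/0.0350 = 1.68.

z = 1.68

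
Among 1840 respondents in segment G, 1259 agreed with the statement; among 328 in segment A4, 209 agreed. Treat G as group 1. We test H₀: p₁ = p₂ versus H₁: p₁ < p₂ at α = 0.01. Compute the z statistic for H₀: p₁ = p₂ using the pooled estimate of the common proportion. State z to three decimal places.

p̂₁ = 1259/1840 ≈ 0.68424, p̂₂ = 209/328 ≈ 0.63720.
Pooled p̂ = (1259+209)/(1840+328) = 1468/2168 = 0.67712.
SE = √(0.218628 × 0.00359226) = 0.02802.
z = (0.68424 − 0.63720)/0.02802 = 0.04704/0.02802 = 1.679.
p-value = P(Z < 1.679) ≈ 0.9534, so at α = 0.01 we fail to reject H₀.

z = 1.679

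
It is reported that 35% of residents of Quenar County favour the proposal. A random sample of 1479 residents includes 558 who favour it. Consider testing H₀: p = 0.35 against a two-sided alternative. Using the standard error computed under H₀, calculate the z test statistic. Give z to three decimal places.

z = 2.200

p̂ = 558/1479 = 0.37728.
SE = √(p₀(1−p₀)/n) = √(0.2275/1479) = 0.01240.
z = (0.37728 − 0.35)/0.01240 = 0.02728/0.01240 = 2.200.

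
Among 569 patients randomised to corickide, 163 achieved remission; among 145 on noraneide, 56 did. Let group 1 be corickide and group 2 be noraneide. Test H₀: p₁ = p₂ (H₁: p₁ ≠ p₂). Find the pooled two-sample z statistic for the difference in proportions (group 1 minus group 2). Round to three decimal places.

p̂₁ = 163/569 ≈ 0.28647, p̂₂ = 56/145 ≈ 0.38621.
Pooled p̂ = (163+56)/(569+145) = 219/714 = 0.30672.
SE = √(p̂(1−p̂)(1/n₁+1/n₂)) = √(0.30672·0.69328·0.00865402) = √(0.00184022) = 0.04290.
z = (0.28647 − 0.38621)/0.04290 = -0.09974/0.04290 = -2.325.
p-value = 2·P(Z > 2.325) ≈ 0.0201.

z = -2.325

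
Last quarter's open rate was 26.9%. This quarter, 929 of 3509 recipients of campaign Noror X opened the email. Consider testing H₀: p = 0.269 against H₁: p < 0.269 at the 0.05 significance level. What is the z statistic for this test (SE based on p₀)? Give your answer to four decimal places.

z = -0.5680

p̂ = 929/3509 ≈ 0.264748.
Under H₀, SE = √(0.269·0.731/3509) = √(5.60385e-05) = 0.007486.
z = (0.264748 − 0.269)/0.007486 = -0.004252/0.007486 = -0.5680.
p-value = P(Z < -0.568) ≈ 0.2850; since p > α = 0.05, fail to reject H₀.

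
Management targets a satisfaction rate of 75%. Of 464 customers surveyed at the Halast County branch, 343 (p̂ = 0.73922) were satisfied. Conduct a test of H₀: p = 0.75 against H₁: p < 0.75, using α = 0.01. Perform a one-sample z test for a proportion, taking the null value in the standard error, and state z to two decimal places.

z = -0.54

p̂ = 343/464 = 0.7392.
Standard error under H₀: √(0.75×0.25/464) = 0.0201.
z = (0.7392 − 0.75)/0.0201 = -0.0108/0.0201 = -0.54.
p-value = P(Z < -0.536) ≈ 0.2960, so at α = 0.01 we fail to reject H₀.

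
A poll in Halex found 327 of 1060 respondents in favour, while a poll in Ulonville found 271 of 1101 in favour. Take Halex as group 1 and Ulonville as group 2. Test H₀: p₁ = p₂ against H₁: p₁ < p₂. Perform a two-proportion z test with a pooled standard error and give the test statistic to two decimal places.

z = 3.24

p̂₁ = 327/1060 = 0.30849, p̂₂ = 271/1101 = 0.24614.
Pooled p̂ = (327+271)/(1060+1101) = 598/2161 = 0.27672.
SE = √(p̂(1−p̂)(1/n₁+1/n₂)) = √(0.27672·0.72328·0.00185166) = √(0.000370606) = 0.01925.
z = (0.30849 − 0.24614)/0.01925 = 0.06235/0.01925 = 3.24.
p-value = P(Z < 3.239) ≈ 0.9994.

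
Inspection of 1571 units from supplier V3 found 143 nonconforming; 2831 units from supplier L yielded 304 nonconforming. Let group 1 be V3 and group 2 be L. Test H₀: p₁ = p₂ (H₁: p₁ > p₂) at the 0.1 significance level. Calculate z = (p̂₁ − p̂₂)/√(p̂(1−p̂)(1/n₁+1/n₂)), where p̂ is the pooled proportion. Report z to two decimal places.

z = -1.72

p̂₁ = 143/1571 = 0.09102, p̂₂ = 304/2831 = 0.10738.
Pooled p̂ = (143+304)/(1571+2831) = 447/4402 = 0.10154.
SE = √(0.0912334 × 0.000989769) = 0.00950.
z = (0.09102 − 0.10738)/0.00950 = -0.01636/0.00950 = -1.72.
p-value = P(Z > -1.721) ≈ 0.9574; since p > α = 0.1, fail to reject H₀.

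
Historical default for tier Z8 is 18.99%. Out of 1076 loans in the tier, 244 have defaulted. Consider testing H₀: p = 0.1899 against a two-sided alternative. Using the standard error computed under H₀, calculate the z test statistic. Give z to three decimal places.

p̂ = 244/1076 = 0.22677.
Under H₀, SE = √(0.1899·0.8101/1076) = √(0.000142972) = 0.01196.
z = (0.22677 − 0.1899)/0.01196 = 0.03687/0.01196 = 3.083.

z = 3.083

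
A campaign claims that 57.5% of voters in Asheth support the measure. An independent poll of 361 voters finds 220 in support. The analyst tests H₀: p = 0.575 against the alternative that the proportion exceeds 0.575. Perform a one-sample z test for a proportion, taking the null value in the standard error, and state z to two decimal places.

z = 1.32

p̂ = 220/361 = 0.6094.
Under H₀, SE = √(0.575·0.425/361) = √(0.000676939) = 0.0260.
z = (0.6094 − 0.575)/0.0260 = 0.0344/0.0260 = 1.32.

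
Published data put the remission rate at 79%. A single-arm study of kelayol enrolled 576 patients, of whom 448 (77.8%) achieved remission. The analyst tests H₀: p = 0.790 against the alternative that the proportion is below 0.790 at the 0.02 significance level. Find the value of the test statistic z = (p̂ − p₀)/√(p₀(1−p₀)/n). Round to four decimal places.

p̂ = 448/576 ≈ 0.777778.
Standard error under H₀: √(0.79×0.21/576) = 0.016971.
z = (0.777778 − 0.79)/0.016971 = -0.012222/0.016971 = -0.7202.
p-value = P(Z < -0.720) ≈ 0.2357; since p > α = 0.02, fail to reject H₀.

z = -0.7202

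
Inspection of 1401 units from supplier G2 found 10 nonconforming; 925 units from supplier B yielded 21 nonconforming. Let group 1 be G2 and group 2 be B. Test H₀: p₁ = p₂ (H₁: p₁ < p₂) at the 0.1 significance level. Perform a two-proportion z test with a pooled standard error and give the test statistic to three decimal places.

p̂₁ = 10/1401 = 0.007138, p̂₂ = 21/925 = 0.022703.
Pooled p̂ = (10+21)/(1401+925) = 31/2326 = 0.013328.
SE = √(p̂(1−p̂)(1/n₁+1/n₂)) = √(0.013328·0.986672·0.00179486) = √(2.36023e-05) = 0.004858.
z = (0.007138 − 0.022703)/0.004858 = -0.015565/0.004858 = -3.204.
p-value = P(Z < -3.204) ≈ 0.0007; since p < α = 0.1, reject H₀.

z = -3.204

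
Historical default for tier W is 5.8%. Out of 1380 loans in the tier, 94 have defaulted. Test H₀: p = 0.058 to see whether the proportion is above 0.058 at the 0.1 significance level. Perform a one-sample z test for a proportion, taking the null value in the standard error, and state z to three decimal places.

z = 1.608

p̂ = 94/1380 = 0.068116.
SE = √(p₀(1−p₀)/n) = √(0.054636/1380) = 0.006292.
z = (0.068116 − 0.058)/0.006292 = 0.010116/0.006292 = 1.608.
p-value = P(Z > 1.608) ≈ 0.0539. With α = 0.1, reject H₀.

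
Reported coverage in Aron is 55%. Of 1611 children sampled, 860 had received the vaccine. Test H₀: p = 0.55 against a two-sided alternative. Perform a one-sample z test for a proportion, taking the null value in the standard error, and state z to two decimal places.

p̂ = 860/1611 = 0.533830.
Under H₀, SE = √(0.55·0.45/1611) = √(0.000153631) = 0.012395.
z = (0.533830 − 0.55)/0.012395 = -0.016170/0.012395 = -1.30.
p-value = 2·P(Z > 1.305) ≈ 0.1920.

z = -1.30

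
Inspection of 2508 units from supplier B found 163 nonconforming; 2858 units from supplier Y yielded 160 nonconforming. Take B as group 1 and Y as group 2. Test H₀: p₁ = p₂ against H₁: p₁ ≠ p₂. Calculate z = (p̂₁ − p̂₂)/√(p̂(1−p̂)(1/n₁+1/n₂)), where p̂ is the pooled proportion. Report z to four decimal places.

z = 1.3843

p̂₁ = 163/2508 ≈ 0.064992, p̂₂ = 160/2858 ≈ 0.055983.
Pooled p̂ = (163+160)/(2508+2858) = 323/5366 = 0.060194.
SE = √(p̂(1−p̂)(1/n₁+1/n₂)) = √(0.060194·0.939806·0.000748619) = √(4.23498e-05) = 0.006508.
z = (0.064992 − 0.055983)/0.006508 = 0.009009/0.006508 = 1.3843.
p-value = 2·P(Z > 1.384) ≈ 0.1663.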